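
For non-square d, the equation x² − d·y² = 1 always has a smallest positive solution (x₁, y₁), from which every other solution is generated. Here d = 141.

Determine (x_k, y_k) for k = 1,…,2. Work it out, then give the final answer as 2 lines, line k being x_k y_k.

95 8
18049 1520

[11; 1,6,1,22] for √141; ℓ=4 ⇒ convergent index 3
step 0: (11, 1)  from 11·(1,0) + (0,1)
…
step 2: (83, 7)  from 6·(12,1) + (11,1)
step 3: (95, 8)  from 1·(83,7) + (12,1)
fundamental: x₁=95, y₁=8  (since 9025 − 141·64 = 1)
k=2:  x_2 = 95·95+141·8·8 = 18049,  y_2 = 95·8+8·95 = 1520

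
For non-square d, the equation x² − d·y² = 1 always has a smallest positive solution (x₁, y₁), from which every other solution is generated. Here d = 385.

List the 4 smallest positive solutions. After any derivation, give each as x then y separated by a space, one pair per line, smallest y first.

95831 4884
18367161121 936077208
3520286834677271 179410429834812
674705215289547953281 34386161802063660336

√385 → a₀=19, period (1,1,1,1,1,…,1,1,38); ℓ=16 even so k=15
step 0: (19, 1)  from 19·(1,0) + (0,1)
step 1: (20, 1)  from 1·(19,1) + (1,0)
step 2: (39, 2)  from 1·(20,1) + (19,1)
step 3: (59, 3)  from 1·(39,2) + (20,1)
…
step 5: (157, 8)  from 1·(98,5) + (59,3)
step 6: (569, 29)  from 3·(157,8) + (98,5)
…
step 8: (2021, 103)  from 2·(726,37) + (569,29)
step 9: (2747, 140)  from 1·(2021,103) + (726,37)
…
step 12: (23271, 1186)  from 1·(13009,663) + (10262,523)
step 13: (36280, 1849)  from 1·(23271,1186) + (13009,663)
step 14: (59551, 3035)  from 1·(36280,1849) + (23271,1186)
step 15: (95831, 4884)  from 1·(59551,3035) + (36280,1849)
(x₁, y₁) = (95831, 4884);  95831² − 385·4884² = 1 ✓
(95831+4884√385)^2 = 18367161121 + 936077208√385
(95831+4884√385)^3 = 3520286834677271 + 179410429834812√385
(95831+4884√385)^4 = 674705215289547953281 + 34386161802063660336√385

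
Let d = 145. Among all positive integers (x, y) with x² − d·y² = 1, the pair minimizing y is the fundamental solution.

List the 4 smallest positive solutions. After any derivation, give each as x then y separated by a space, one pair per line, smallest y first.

289 24
167041 13872
96549409 8017992
55805391361 4634385504

d=145: √d = [12; 24] (ℓ=1, odd), read p_1/q_1
i=0: a=12 ⇒ p=12, q=1
i=1: a=24 ⇒ p=289, q=24
→ (289, 24).  Check: 289²=83521, 145·24²=83520, difference 1.
(x_2, y_2) = (289·289 + 145·24·24, 289·24 + 24·289) = (167041, 13872)
(x_3, y_3) = (289·167041 + 145·24·13872, 289·13872 + 24·167041) = (96549409, 8017992)
(x_4, y_4) = (289·96549409 + 145·24·8017992, 289·8017992 + 24·96549409) = (55805391361, 4634385504)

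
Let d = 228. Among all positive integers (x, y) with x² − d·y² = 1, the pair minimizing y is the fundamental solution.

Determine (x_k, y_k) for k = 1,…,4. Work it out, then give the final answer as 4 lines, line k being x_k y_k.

√228 → a₀=15, period (10,30); ℓ=2 even so k=1
a_0=15:  p_0=15·1+0=15,  q_0=15·0+1=1
a_1=10:  p_1=10·15+1=151,  q_1=10·1+0=10
fundamental: x₁=151, y₁=10  (since 22801 − 228·100 = 1)
k=2:  x_2 = 151·151+228·10·10 = 45601,  y_2 = 151·10+10·151 = 3020
k=3:  x_3 = 151·45601+228·10·3020 = 13771351,  y_3 = 151·3020+10·45601 = 912030
k=4:  x_4 = 151·13771351+228·10·912030 = 4158902401,  y_4 = 151·912030+10·13771351 = 275430040

151 10
45601 3020
13771351 912030
4158902401 275430040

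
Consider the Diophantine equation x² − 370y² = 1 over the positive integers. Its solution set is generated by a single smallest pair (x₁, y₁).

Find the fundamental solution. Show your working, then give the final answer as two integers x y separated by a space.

√370 → a₀=19, period (4,4,38); ℓ=3 odd so k=5
a_0=19:  p_0=19·1+0=19,  q_0=19·0+1=1
a_1=4:  p_1=4·19+1=77,  q_1=4·1+0=4
a_2=4:  p_2=4·77+19=327,  q_2=4·4+1=17
a_3=38:  p_3=38·327+77=12503,  q_3=38·17+4=650
a_4=4:  p_4=4·12503+327=50339,  q_4=4·650+17=2617
a_5=4:  p_5=4·50339+12503=213859,  q_5=4·2617+650=11118
(x₁, y₁) = (213859, 11118);  213859² − 370·11118² = 1 ✓

213859 11118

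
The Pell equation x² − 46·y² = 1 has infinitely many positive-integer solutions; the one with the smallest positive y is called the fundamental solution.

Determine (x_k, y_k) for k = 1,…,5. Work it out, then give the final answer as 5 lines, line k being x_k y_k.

√46 → a₀=6, period (1,3,1,1,2,6,2,1,1,3,1,12); ℓ=12 even so k=11
a_0=6:  p_0=6·1+0=6,  q_0=6·0+1=1
a_1=1:  p_1=1·6+1=7,  q_1=1·1+0=1
a_2=3:  p_2=3·7+6=27,  q_2=3·1+1=4
a_3=1:  p_3=1·27+7=34,  q_3=1·4+1=5
a_4=1:  p_4=1·34+27=61,  q_4=1·5+4=9
a_5=2:  p_5=2·61+34=156,  q_5=2·9+5=23
a_6=6:  p_6=6·156+61=997,  q_6=6·23+9=147
a_7=2:  p_7=2·997+156=2150,  q_7=2·147+23=317
a_8=1:  p_8=1·2150+997=3147,  q_8=1·317+147=464
a_9=1:  p_9=1·3147+2150=5297,  q_9=1·464+317=781
a_10=3:  p_10=3·5297+3147=19038,  q_10=3·781+464=2807
a_11=1:  p_11=1·19038+5297=24335,  q_11=1·2807+781=3588
fundamental: x₁=24335, y₁=3588  (since 592192225 − 46·12873744 = 1)
(x_2, y_2) = (24335·24335 + 46·3588·3588, 24335·3588 + 3588·24335) = (1184384449, 174627960)
(x_3, y_3) = (24335·1184384449 + 46·3588·174627960, 24335·174627960 + 3588·1184384449) = (57643991108495, 8499142809612)
(x_4, y_4) = (24335·57643991108495 + 46·3588·8499142809612, 24335·8499142809612 + 3588·57643991108495) = (2805533046066067201, 413653280369188080)
(x_5, y_5) = (24335·2805533046066067201 + 46·3588·413653280369188080, 24335·413653280369188080 + 3588·2805533046066067201) = (136545293294391499564175, 20132505147069241043988)

24335 3588
1184384449 174627960
57643991108495 8499142809612
2805533046066067201 413653280369188080
136545293294391499564175 20132505147069241043988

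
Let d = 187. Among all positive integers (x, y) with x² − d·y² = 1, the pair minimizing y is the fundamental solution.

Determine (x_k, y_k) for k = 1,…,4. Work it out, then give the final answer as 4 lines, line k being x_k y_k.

1682 123
5658247 413772
19034341226 1391928885
64031518226017 4682448355368

√187 → a₀=13, period (1,2,13,2,1,26); ℓ=6 even so k=5
i=0: a=13 ⇒ p=13, q=1
…
i=2: a=2 ⇒ p=41, q=3
…
i=4: a=2 ⇒ p=1135, q=83
i=5: a=1 ⇒ p=1682, q=123
fundamental: x₁=1682, y₁=123  (since 2829124 − 187·15129 = 1)
k=2:  x_2 = 1682·1682+187·123·123 = 5658247,  y_2 = 1682·123+123·1682 = 413772
k=3:  x_3 = 1682·5658247+187·123·413772 = 19034341226,  y_3 = 1682·413772+123·5658247 = 1391928885
k=4:  x_4 = 1682·19034341226+187·123·1391928885 = 64031518226017,  y_4 = 1682·1391928885+123·19034341226 = 4682448355368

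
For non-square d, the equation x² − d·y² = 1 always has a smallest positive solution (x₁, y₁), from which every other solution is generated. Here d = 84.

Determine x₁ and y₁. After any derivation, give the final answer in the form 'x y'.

√84 → a₀=9, period (6,18); ℓ=2 even so k=1
i=0: a=9 ⇒ p=9, q=1
i=1: a=6 ⇒ p=55, q=6
fundamental: x₁=55, y₁=6  (since 3025 − 84·36 = 1)

55 6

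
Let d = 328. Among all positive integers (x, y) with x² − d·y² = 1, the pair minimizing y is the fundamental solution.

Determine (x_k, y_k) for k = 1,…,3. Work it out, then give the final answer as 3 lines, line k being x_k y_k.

d=328: √d = [18; 9,36] (ℓ=2, even), read p_1/q_1
a_0=18:  p_0=18·1+0=18,  q_0=18·0+1=1
a_1=9:  p_1=9·18+1=163,  q_1=9·1+0=9
→ (163, 9).  Check: 163²=26569, 328·9²=26568, difference 1.
(163+9√328)^2 = 53137 + 2934√328
(163+9√328)^3 = 17322499 + 956475√328

163 9
53137 2934
17322499 956475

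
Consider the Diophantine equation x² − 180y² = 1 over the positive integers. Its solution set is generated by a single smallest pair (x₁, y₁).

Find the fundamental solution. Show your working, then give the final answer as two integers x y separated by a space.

161 12

[13; 2,2,2,26] for √180; ℓ=4 ⇒ convergent index 3
step 0: (13, 1)  from 13·(1,0) + (0,1)
step 1: (27, 2)  from 2·(13,1) + (1,0)
step 2: (67, 5)  from 2·(27,2) + (13,1)
step 3: (161, 12)  from 2·(67,5) + (27,2)
fundamental: x₁=161, y₁=12  (since 25921 − 180·144 = 1)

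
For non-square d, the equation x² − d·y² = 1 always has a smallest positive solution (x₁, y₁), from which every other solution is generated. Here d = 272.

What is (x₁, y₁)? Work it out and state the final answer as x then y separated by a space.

√272 = [16; 2,32, …], period ℓ=2 (even) → k=1
i=0: a=16 ⇒ p=16, q=1
i=1: a=2 ⇒ p=33, q=2
→ (33, 2).  Check: 33²=1089, 272·2²=1088, difference 1.

33 2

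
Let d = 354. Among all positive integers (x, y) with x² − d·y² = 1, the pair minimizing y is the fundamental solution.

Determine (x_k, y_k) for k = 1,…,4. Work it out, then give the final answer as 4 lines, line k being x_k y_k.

258065 13716
133195088449 7079239080
68745981000924305 3653807666346684
35481863173873866451201 1885839750824434773840

d=354: √d = [18; 1,4,2,2,18,2,2,4,1,36] (ℓ=10, even), read p_9/q_9
step 0: (18, 1)  from 18·(1,0) + (0,1)
step 1: (19, 1)  from 1·(18,1) + (1,0)
step 2: (94, 5)  from 4·(19,1) + (18,1)
step 3: (207, 11)  from 2·(94,5) + (19,1)
step 4: (508, 27)  from 2·(207,11) + (94,5)
…
step 6: (19210, 1021)  from 2·(9351,497) + (508,27)
step 7: (47771, 2539)  from 2·(19210,1021) + (9351,497)
step 8: (210294, 11177)  from 4·(47771,2539) + (19210,1021)
step 9: (258065, 13716)  from 1·(210294,11177) + (47771,2539)
(x₁, y₁) = (258065, 13716);  258065² − 354·13716² = 1 ✓
(258065+13716√354)^2 = 133195088449 + 7079239080√354
(258065+13716√354)^3 = 68745981000924305 + 3653807666346684√354
(258065+13716√354)^4 = 35481863173873866451201 + 1885839750824434773840√354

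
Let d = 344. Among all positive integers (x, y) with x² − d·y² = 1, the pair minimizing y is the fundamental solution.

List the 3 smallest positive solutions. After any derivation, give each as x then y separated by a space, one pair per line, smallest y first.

10405 561
216528049 11674410
4505948689285 242944471539

d=344: √d = [18; 1,1,4,1,3,1,4,1,1,36] (ℓ=10, even), read p_9/q_9
a_0=18:  p_0=18·1+0=18,  q_0=18·0+1=1
a_1=1:  p_1=1·18+1=19,  q_1=1·1+0=1
…
a_4=1:  p_4=1·167+37=204,  q_4=1·9+2=11
…
a_8=1:  p_8=1·4711+983=5694,  q_8=1·254+53=307
a_9=1:  p_9=1·5694+4711=10405,  q_9=1·307+254=561
→ (10405, 561).  Check: 10405²=108264025, 344·561²=108264024, difference 1.
(x_2, y_2) = (10405·10405 + 344·561·561, 10405·561 + 561·10405) = (216528049, 11674410)
(x_3, y_3) = (10405·216528049 + 344·561·11674410, 10405·11674410 + 561·216528049) = (4505948689285, 242944471539)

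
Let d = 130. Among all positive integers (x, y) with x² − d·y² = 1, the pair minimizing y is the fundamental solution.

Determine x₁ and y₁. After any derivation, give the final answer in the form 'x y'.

6499 570

√130 = [11; 2,2,22, …], period ℓ=3 (odd) → k=5
step 0: (11, 1)  from 11·(1,0) + (0,1)
step 1: (23, 2)  from 2·(11,1) + (1,0)
step 2: (57, 5)  from 2·(23,2) + (11,1)
…
step 4: (2611, 229)  from 2·(1277,112) + (57,5)
step 5: (6499, 570)  from 2·(2611,229) + (1277,112)
→ (6499, 570).  Check: 6499²=42237001, 130·570²=42237000, difference 1.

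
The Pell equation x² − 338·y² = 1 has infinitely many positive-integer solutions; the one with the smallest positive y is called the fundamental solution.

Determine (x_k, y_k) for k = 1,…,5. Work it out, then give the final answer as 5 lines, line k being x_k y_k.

√338 → a₀=18, period (2,1,1,2,36); ℓ=5 odd so k=9
step 0: (18, 1)  from 18·(1,0) + (0,1)
step 1: (37, 2)  from 2·(18,1) + (1,0)
step 2: (55, 3)  from 1·(37,2) + (18,1)
…
step 6: (17631, 959)  from 2·(8696,473) + (239,13)
step 7: (26327, 1432)  from 1·(17631,959) + (8696,473)
step 8: (43958, 2391)  from 1·(26327,1432) + (17631,959)
step 9: (114243, 6214)  from 2·(43958,2391) + (26327,1432)
(x₁, y₁) = (114243, 6214);  114243² − 338·6214² = 1 ✓
n=2: (114243,6214)∘(114243,6214) = (114243·114243+338·6214·6214, 114243·6214+6214·114243) = (26102926097,1419812004)
n=3: (26102926097,1419812004)∘(114243,6214) = (114243·26102926097+338·6214·1419812004, 114243·1419812004+6214·26102926097) = (5964153172084899,324407165539730)
n=4: (5964153172084899,324407165539730)∘(114243,6214) = (114243·5964153172084899+338·6214·324407165539730, 114243·324407165539730+6214·5964153172084899) = (1362725501650887306817,74122495624090936776)
n=5: (1362725501650887306817,74122495624090936776)∘(114243,6214) = (114243·1362725501650887306817+338·6214·74122495624090936776, 114243·74122495624090936776+6214·1362725501650887306817) = (311363698964240484013304163,16935952534841634614661406)

114243 6214
26102926097 1419812004
5964153172084899 324407165539730
1362725501650887306817 74122495624090936776
311363698964240484013304163 16935952534841634614661406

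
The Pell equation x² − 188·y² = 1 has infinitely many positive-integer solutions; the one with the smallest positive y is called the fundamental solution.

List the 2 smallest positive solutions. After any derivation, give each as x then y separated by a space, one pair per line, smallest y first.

√188 = [13; 1,2,2,6,2,2,1,26, …], period ℓ=8 (even) → k=7
k=0  a_k=13  p_k/q_k = 13/1
…
k=2  a_k=2  p_k/q_k = 41/3
…
k=6  a_k=2  p_k/q_k = 3277/239
k=7  a_k=1  p_k/q_k = 4607/336
(x₁, y₁) = (4607, 336);  4607² − 188·336² = 1 ✓
(x_2, y_2) = (4607·4607 + 188·336·336, 4607·336 + 336·4607) = (42448897, 3095904)

4607 336
42448897 3095904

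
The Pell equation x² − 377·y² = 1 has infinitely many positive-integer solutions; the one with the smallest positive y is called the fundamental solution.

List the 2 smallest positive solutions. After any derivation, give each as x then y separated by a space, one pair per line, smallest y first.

233 12
108577 5592

d=377: √d = [19; 2,2,2,38] (ℓ=4, even), read p_3/q_3
step 0: (19, 1)  from 19·(1,0) + (0,1)
…
step 2: (97, 5)  from 2·(39,2) + (19,1)
step 3: (233, 12)  from 2·(97,5) + (39,2)
→ (233, 12).  Check: 233²=54289, 377·12²=54288, difference 1.
k=2:  x_2 = 233·233+377·12·12 = 108577,  y_2 = 233·12+12·233 = 5592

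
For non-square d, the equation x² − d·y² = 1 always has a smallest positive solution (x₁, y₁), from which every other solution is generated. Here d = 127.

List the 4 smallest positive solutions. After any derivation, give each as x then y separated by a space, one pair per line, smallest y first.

√127 = [11; 3,1,2,2,7,11,7,2,2,1,3,22, …], period ℓ=12 (even) → k=11
k=0  a_k=11  p_k/q_k = 11/1
…
k=2  a_k=1  p_k/q_k = 45/4
…
k=4  a_k=2  p_k/q_k = 293/26
…
k=6  a_k=11  p_k/q_k = 24218/2149
k=7  a_k=7  p_k/q_k = 171701/15236
k=8  a_k=2  p_k/q_k = 367620/32621
k=9  a_k=2  p_k/q_k = 906941/80478
k=10  a_k=1  p_k/q_k = 1274561/113099
k=11  a_k=3  p_k/q_k = 4730624/419775
fundamental: x₁=4730624, y₁=419775  (since 22378803429376 − 127·176211050625 = 1)
k=2:  x_2 = 4730624·4730624+127·419775·419775 = 44757606858751,  y_2 = 4730624·419775+419775·4730624 = 3971595379200
k=3:  x_3 = 4730624·44757606858751+127·419775·3971595379200 = 423462818377139450624,  y_3 = 4730624·3971595379200+419775·44757606858751 = 37576248838264821825
k=4:  x_4 = 4730624·423462818377139450624+127·419775·37576248838264821825 = 4006486743445029115330560001,  y_4 = 4730624·37576248838264821825+419775·423462818377139450624 = 355518209168531397366758400

4730624 419775
44757606858751 3971595379200
423462818377139450624 37576248838264821825
4006486743445029115330560001 355518209168531397366758400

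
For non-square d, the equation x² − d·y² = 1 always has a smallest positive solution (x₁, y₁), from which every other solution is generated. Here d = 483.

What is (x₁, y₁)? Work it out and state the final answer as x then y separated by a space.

√483 = [21; 1,42, …], period ℓ=2 (even) → k=1
k=0  a_k=21  p_k/q_k = 21/1
k=1  a_k=1  p_k/q_k = 22/1
(x₁, y₁) = (22, 1);  22² − 483·1² = 1 ✓

22 1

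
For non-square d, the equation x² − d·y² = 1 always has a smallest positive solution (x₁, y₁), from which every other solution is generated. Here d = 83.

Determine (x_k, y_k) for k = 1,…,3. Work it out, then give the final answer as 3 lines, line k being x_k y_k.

82 9
13447 1476
2205226 242055

d=83: √d = [9; 9,18] (ℓ=2, even), read p_1/q_1
i=0: a=9 ⇒ p=9, q=1
i=1: a=9 ⇒ p=82, q=9
(x₁, y₁) = (82, 9);  82² − 83·9² = 1 ✓
(x_2, y_2) = (82·82 + 83·9·9, 82·9 + 9·82) = (13447, 1476)
(x_3, y_3) = (82·13447 + 83·9·1476, 82·1476 + 9·13447) = (2205226, 242055)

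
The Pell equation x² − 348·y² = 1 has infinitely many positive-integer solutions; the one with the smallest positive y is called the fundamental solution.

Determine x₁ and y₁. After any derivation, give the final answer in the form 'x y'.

d=348: √d = [18; 1,1,1,8,1,1,1,36] (ℓ=8, even), read p_7/q_7
step 0: (18, 1)  from 18·(1,0) + (0,1)
…
step 3: (56, 3)  from 1·(37,2) + (19,1)
…
step 5: (541, 29)  from 1·(485,26) + (56,3)
step 6: (1026, 55)  from 1·(541,29) + (485,26)
step 7: (1567, 84)  from 1·(1026,55) + (541,29)
→ (1567, 84).  Check: 1567²=2455489, 348·84²=2455488, difference 1.

1567 84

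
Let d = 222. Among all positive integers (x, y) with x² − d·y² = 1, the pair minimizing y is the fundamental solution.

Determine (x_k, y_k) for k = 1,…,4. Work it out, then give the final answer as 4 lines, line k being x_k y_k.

149 10
44401 2980
13231349 888030
3942897601 264629960

[14; 1,8,1,28] for √222; ℓ=4 ⇒ convergent index 3
k=0  a_k=14  p_k/q_k = 14/1
…
k=2  a_k=8  p_k/q_k = 134/9
k=3  a_k=1  p_k/q_k = 149/10
→ (149, 10).  Check: 149²=22201, 222·10²=22200, difference 1.
k=2:  x_2 = 149·149+222·10·10 = 44401,  y_2 = 149·10+10·149 = 2980
k=3:  x_3 = 149·44401+222·10·2980 = 13231349,  y_3 = 149·2980+10·44401 = 888030
k=4:  x_4 = 149·13231349+222·10·888030 = 3942897601,  y_4 = 149·888030+10·13231349 = 264629960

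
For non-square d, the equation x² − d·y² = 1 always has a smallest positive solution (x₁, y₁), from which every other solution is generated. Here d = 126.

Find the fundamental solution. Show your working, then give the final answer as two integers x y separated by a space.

449 40

√126 = [11; 4,2,4,22, …], period ℓ=4 (even) → k=3
i=0: a=11 ⇒ p=11, q=1
i=1: a=4 ⇒ p=45, q=4
i=2: a=2 ⇒ p=101, q=9
i=3: a=4 ⇒ p=449, q=40
→ (449, 40).  Check: 449²=201601, 126·40²=201600, difference 1.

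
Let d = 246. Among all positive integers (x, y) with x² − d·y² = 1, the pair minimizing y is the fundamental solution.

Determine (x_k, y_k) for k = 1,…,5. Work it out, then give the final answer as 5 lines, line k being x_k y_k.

[15; 1,2,5,1,14,1,5,2,1,30] for √246; ℓ=10 ⇒ convergent index 9
a_0=15:  p_0=15·1+0=15,  q_0=15·0+1=1
…
a_2=2:  p_2=2·16+15=47,  q_2=2·1+1=3
…
a_6=1:  p_6=1·4423+298=4721,  q_6=1·282+19=301
a_7=5:  p_7=5·4721+4423=28028,  q_7=5·301+282=1787
a_8=2:  p_8=2·28028+4721=60777,  q_8=2·1787+301=3875
a_9=1:  p_9=1·60777+28028=88805,  q_9=1·3875+1787=5662
→ (88805, 5662).  Check: 88805²=7886328025, 246·5662²=7886328024, difference 1.
(x_2, y_2) = (88805·88805 + 246·5662·5662, 88805·5662 + 5662·88805) = (15772656049, 1005627820)
(x_3, y_3) = (88805·15772656049 + 246·5662·1005627820, 88805·1005627820 + 5662·15772656049) = (2801381440774085, 178609557104538)
(x_4, y_4) = (88805·2801381440774085 + 246·5662·178609557104538, 88805·178609557104538 + 5662·2801381440774085) = (497553357680112580801, 31722843436331366360)
(x_5, y_5) = (88805·497553357680112580801 + 246·5662·31722843436331366360, 88805·31722843436331366360 + 5662·497553357680112580801) = (88370451854763414035291525, 5634294222548204422095062)

88805 5662
15772656049 1005627820
2801381440774085 178609557104538
497553357680112580801 31722843436331366360
88370451854763414035291525 5634294222548204422095062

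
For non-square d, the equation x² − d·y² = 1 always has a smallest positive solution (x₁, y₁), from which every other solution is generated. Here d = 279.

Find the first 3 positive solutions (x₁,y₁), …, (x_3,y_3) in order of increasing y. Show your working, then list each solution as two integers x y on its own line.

√279 → a₀=16, period (1,2,2,1,2,2,1,32); ℓ=8 even so k=7
i=0: a=16 ⇒ p=16, q=1
…
i=3: a=2 ⇒ p=117, q=7
i=4: a=1 ⇒ p=167, q=10
i=5: a=2 ⇒ p=451, q=27
i=6: a=2 ⇒ p=1069, q=64
i=7: a=1 ⇒ p=1520, q=91
fundamental: x₁=1520, y₁=91  (since 2310400 − 279·8281 = 1)
k=2:  x_2 = 1520·1520+279·91·91 = 4620799,  y_2 = 1520·91+91·1520 = 276640
k=3:  x_3 = 1520·4620799+279·91·276640 = 14047227440,  y_3 = 1520·276640+91·4620799 = 840985509

1520 91
4620799 276640
14047227440 840985509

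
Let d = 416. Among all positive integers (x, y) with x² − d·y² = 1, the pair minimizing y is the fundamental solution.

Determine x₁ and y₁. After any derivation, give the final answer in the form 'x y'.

5201 255

√416 → a₀=20, period (2,1,1,9,1,1,2,40); ℓ=8 even so k=7
k=0  a_k=20  p_k/q_k = 20/1
…
k=2  a_k=1  p_k/q_k = 61/3
k=3  a_k=1  p_k/q_k = 102/5
…
k=6  a_k=1  p_k/q_k = 2060/101
k=7  a_k=2  p_k/q_k = 5201/255
→ (5201, 255).  Check: 5201²=27050401, 416·255²=27050400, difference 1.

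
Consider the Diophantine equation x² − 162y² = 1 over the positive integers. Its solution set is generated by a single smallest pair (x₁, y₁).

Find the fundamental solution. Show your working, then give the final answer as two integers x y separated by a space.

[12; 1,2,1,2,12,2,1,2,1,24] for √162; ℓ=10 ⇒ convergent index 9
k=0  a_k=12  p_k/q_k = 12/1
k=1  a_k=1  p_k/q_k = 13/1
…
k=4  a_k=2  p_k/q_k = 140/11
…
k=8  a_k=2  p_k/q_k = 14268/1121
k=9  a_k=1  p_k/q_k = 19601/1540
(x₁, y₁) = (19601, 1540);  19601² − 162·1540² = 1 ✓

19601 1540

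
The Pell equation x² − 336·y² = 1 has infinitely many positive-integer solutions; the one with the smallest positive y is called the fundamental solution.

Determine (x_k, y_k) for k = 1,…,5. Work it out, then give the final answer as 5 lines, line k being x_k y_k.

√336 = [18; 3,36, …], period ℓ=2 (even) → k=1
k=0  a_k=18  p_k/q_k = 18/1
k=1  a_k=3  p_k/q_k = 55/3
fundamental: x₁=55, y₁=3  (since 3025 − 336·9 = 1)
k=2:  x_2 = 55·55+336·3·3 = 6049,  y_2 = 55·3+3·55 = 330
k=3:  x_3 = 55·6049+336·3·330 = 665335,  y_3 = 55·330+3·6049 = 36297
k=4:  x_4 = 55·665335+336·3·36297 = 73180801,  y_4 = 55·36297+3·665335 = 3992340
k=5:  x_5 = 55·73180801+336·3·3992340 = 8049222775,  y_5 = 55·3992340+3·73180801 = 439121103

55 3
6049 330
665335 36297
73180801 3992340
8049222775 439121103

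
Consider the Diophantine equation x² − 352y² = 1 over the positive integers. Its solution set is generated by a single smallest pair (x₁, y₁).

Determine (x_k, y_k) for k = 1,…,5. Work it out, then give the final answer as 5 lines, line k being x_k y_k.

77617 4137
12048797377 642203058
1870383011943601 99691749501435
290347036464004160257 15475549041463557732
45071731856582838801391537 2402331379802862171467853

√352 → a₀=18, period (1,3,5,9,5,3,1,36); ℓ=8 even so k=7
i=0: a=18 ⇒ p=18, q=1
i=1: a=1 ⇒ p=19, q=1
…
i=3: a=5 ⇒ p=394, q=21
…
i=6: a=3 ⇒ p=59118, q=3151
i=7: a=1 ⇒ p=77617, q=4137
(x₁, y₁) = (77617, 4137);  77617² − 352·4137² = 1 ✓
(x_2, y_2) = (77617·77617 + 352·4137·4137, 77617·4137 + 4137·77617) = (12048797377, 642203058)
(x_3, y_3) = (77617·12048797377 + 352·4137·642203058, 77617·642203058 + 4137·12048797377) = (1870383011943601, 99691749501435)
(x_4, y_4) = (77617·1870383011943601 + 352·4137·99691749501435, 77617·99691749501435 + 4137·1870383011943601) = (290347036464004160257, 15475549041463557732)
(x_5, y_5) = (77617·290347036464004160257 + 352·4137·15475549041463557732, 77617·15475549041463557732 + 4137·290347036464004160257) = (45071731856582838801391537, 2402331379802862171467853)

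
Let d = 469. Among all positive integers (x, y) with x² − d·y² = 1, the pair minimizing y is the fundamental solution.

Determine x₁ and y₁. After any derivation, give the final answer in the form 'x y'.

√469 = [21; 1,1,1,10,6,10,1,1,1,42, …], period ℓ=10 (even) → k=9
step 0: (21, 1)  from 21·(1,0) + (0,1)
…
step 2: (43, 2)  from 1·(22,1) + (21,1)
…
step 4: (693, 32)  from 10·(65,3) + (43,2)
step 5: (4223, 195)  from 6·(693,32) + (65,3)
…
step 7: (47146, 2177)  from 1·(42923,1982) + (4223,195)
step 8: (90069, 4159)  from 1·(47146,2177) + (42923,1982)
step 9: (137215, 6336)  from 1·(90069,4159) + (47146,2177)
(x₁, y₁) = (137215, 6336);  137215² − 469·6336² = 1 ✓

137215 6336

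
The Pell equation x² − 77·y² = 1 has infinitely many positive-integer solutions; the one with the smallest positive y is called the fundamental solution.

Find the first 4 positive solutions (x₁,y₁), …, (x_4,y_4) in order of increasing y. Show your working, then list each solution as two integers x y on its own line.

√77 = [8; 1,3,2,3,1,16, …], period ℓ=6 (even) → k=5
k=0  a_k=8  p_k/q_k = 8/1
k=1  a_k=1  p_k/q_k = 9/1
…
k=3  a_k=2  p_k/q_k = 79/9
k=4  a_k=3  p_k/q_k = 272/31
k=5  a_k=1  p_k/q_k = 351/40
(x₁, y₁) = (351, 40);  351² − 77·40² = 1 ✓
(x_2, y_2) = (351·351 + 77·40·40, 351·40 + 40·351) = (246401, 28080)
(x_3, y_3) = (351·246401 + 77·40·28080, 351·28080 + 40·246401) = (172973151, 19712120)
(x_4, y_4) = (351·172973151 + 77·40·19712120, 351·19712120 + 40·172973151) = (121426905601, 13837880160)

351 40
246401 28080
172973151 19712120
121426905601 13837880160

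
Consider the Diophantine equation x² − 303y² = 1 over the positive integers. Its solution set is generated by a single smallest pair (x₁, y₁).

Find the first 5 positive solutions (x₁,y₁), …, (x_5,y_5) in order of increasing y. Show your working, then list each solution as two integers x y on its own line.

2524 145
12741151 731960
64317327724 3694933935
324673857609601 18652025771920
1638953568895938124 94155422401718225

√303 = [17; 2,2,5,2,2,34, …], period ℓ=6 (even) → k=5
k=0  a_k=17  p_k/q_k = 17/1
k=1  a_k=2  p_k/q_k = 35/2
…
k=3  a_k=5  p_k/q_k = 470/27
k=4  a_k=2  p_k/q_k = 1027/59
k=5  a_k=2  p_k/q_k = 2524/145
→ (2524, 145).  Check: 2524²=6370576, 303·145²=6370575, difference 1.
(x_2, y_2) = (2524·2524 + 303·145·145, 2524·145 + 145·2524) = (12741151, 731960)
(x_3, y_3) = (2524·12741151 + 303·145·731960, 2524·731960 + 145·12741151) = (64317327724, 3694933935)
(x_4, y_4) = (2524·64317327724 + 303·145·3694933935, 2524·3694933935 + 145·64317327724) = (324673857609601, 18652025771920)
(x_5, y_5) = (2524·324673857609601 + 303·145·18652025771920, 2524·18652025771920 + 145·324673857609601) = (1638953568895938124, 94155422401718225)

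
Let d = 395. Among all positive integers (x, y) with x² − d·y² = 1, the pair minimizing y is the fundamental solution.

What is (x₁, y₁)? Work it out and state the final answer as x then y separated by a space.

159 8

d=395: √d = [19; 1,6,1,38] (ℓ=4, even), read p_3/q_3
a_0=19:  p_0=19·1+0=19,  q_0=19·0+1=1
a_1=1:  p_1=1·19+1=20,  q_1=1·1+0=1
a_2=6:  p_2=6·20+19=139,  q_2=6·1+1=7
a_3=1:  p_3=1·139+20=159,  q_3=1·7+1=8
fundamental: x₁=159, y₁=8  (since 25281 − 395·64 = 1)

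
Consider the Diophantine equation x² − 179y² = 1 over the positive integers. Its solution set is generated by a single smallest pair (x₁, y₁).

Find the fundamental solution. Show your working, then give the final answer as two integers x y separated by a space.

d=179: √d = [13; 2,1,1,1,3,…,1,2,26] (ℓ=14, even), read p_13/q_13
a_0=13:  p_0=13·1+0=13,  q_0=13·0+1=1
a_1=2:  p_1=2·13+1=27,  q_1=2·1+0=2
…
a_4=1:  p_4=1·67+40=107,  q_4=1·5+3=8
…
a_7=13:  p_7=13·2047+388=26999,  q_7=13·153+29=2018
a_8=5:  p_8=5·26999+2047=137042,  q_8=5·2018+153=10243
a_9=3:  p_9=3·137042+26999=438125,  q_9=3·10243+2018=32747
a_10=1:  p_10=1·438125+137042=575167,  q_10=1·32747+10243=42990
a_11=1:  p_11=1·575167+438125=1013292,  q_11=1·42990+32747=75737
a_12=1:  p_12=1·1013292+575167=1588459,  q_12=1·75737+42990=118727
a_13=2:  p_13=2·1588459+1013292=4190210,  q_13=2·118727+75737=313191
fundamental: x₁=4190210, y₁=313191  (since 17557859844100 − 179·98088602481 = 1)

4190210 313191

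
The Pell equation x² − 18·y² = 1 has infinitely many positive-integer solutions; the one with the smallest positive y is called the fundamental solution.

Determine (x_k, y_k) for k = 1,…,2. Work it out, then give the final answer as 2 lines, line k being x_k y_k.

[4; 4,8] for √18; ℓ=2 ⇒ convergent index 1
step 0: (4, 1)  from 4·(1,0) + (0,1)
step 1: (17, 4)  from 4·(4,1) + (1,0)
→ (17, 4).  Check: 17²=289, 18·4²=288, difference 1.
(17+4√18)^2 = 577 + 136√18

17 4
577 136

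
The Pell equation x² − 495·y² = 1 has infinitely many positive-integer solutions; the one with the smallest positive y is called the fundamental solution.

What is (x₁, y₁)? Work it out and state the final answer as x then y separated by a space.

[22; 4,44] for √495; ℓ=2 ⇒ convergent index 1
k=0  a_k=22  p_k/q_k = 22/1
k=1  a_k=4  p_k/q_k = 89/4
fundamental: x₁=89, y₁=4  (since 7921 − 495·16 = 1)

89 4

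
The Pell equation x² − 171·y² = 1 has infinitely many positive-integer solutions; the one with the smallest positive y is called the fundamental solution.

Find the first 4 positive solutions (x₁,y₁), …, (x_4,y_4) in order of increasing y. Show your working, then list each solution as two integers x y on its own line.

170 13
57799 4420
19651490 1502787
6681448801 510943160

d=171: √d = [13; 13,26] (ℓ=2, even), read p_1/q_1
i=0: a=13 ⇒ p=13, q=1
i=1: a=13 ⇒ p=170, q=13
fundamental: x₁=170, y₁=13  (since 28900 − 171·169 = 1)
k=2:  x_2 = 170·170+171·13·13 = 57799,  y_2 = 170·13+13·170 = 4420
k=3:  x_3 = 170·57799+171·13·4420 = 19651490,  y_3 = 170·4420+13·57799 = 1502787
k=4:  x_4 = 170·19651490+171·13·1502787 = 6681448801,  y_4 = 170·1502787+13·19651490 = 510943160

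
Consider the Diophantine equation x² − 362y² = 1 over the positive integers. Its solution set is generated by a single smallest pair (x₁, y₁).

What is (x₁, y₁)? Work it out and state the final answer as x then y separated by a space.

√362 → a₀=19, period (38); ℓ=1 odd so k=1
i=0: a=19 ⇒ p=19, q=1
i=1: a=38 ⇒ p=723, q=38
fundamental: x₁=723, y₁=38  (since 522729 − 362·1444 = 1)

723 38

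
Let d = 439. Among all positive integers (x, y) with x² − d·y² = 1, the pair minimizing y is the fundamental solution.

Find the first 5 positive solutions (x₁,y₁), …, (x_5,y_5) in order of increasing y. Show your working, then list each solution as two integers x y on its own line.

√439 = [20; 1,19,1,40, …], period ℓ=4 (even) → k=3
k=0  a_k=20  p_k/q_k = 20/1
…
k=2  a_k=19  p_k/q_k = 419/20
k=3  a_k=1  p_k/q_k = 440/21
→ (440, 21).  Check: 440²=193600, 439·21²=193599, difference 1.
k=2:  x_2 = 440·440+439·21·21 = 387199,  y_2 = 440·21+21·440 = 18480
k=3:  x_3 = 440·387199+439·21·18480 = 340734680,  y_3 = 440·18480+21·387199 = 16262379
k=4:  x_4 = 440·340734680+439·21·16262379 = 299846131201,  y_4 = 440·16262379+21·340734680 = 14310875040
k=5:  x_5 = 440·299846131201+439·21·14310875040 = 263864254722200,  y_5 = 440·14310875040+21·299846131201 = 12593553772821

440 21
387199 18480
340734680 16262379
299846131201 14310875040
263864254722200 12593553772821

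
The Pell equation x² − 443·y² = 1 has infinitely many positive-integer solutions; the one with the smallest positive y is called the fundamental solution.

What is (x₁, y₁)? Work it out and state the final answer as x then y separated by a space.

√443 = [21; 21,42, …], period ℓ=2 (even) → k=1
a_0=21:  p_0=21·1+0=21,  q_0=21·0+1=1
a_1=21:  p_1=21·21+1=442,  q_1=21·1+0=21
fundamental: x₁=442, y₁=21  (since 195364 − 443·441 = 1)

442 21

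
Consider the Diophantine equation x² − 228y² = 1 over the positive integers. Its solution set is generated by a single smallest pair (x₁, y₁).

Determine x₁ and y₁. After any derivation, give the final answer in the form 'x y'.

√228 → a₀=15, period (10,30); ℓ=2 even so k=1
a_0=15:  p_0=15·1+0=15,  q_0=15·0+1=1
a_1=10:  p_1=10·15+1=151,  q_1=10·1+0=10
(x₁, y₁) = (151, 10);  151² − 228·10² = 1 ✓

151 10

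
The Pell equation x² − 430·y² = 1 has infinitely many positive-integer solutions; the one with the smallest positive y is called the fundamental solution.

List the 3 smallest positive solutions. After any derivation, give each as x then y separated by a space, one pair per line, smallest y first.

2862251 138030
16384961574001 790153011060
93795745300289010251 4523232492118854090

√430 → a₀=20, period (1,2,1,3,1,…,2,1,40); ℓ=14 even so k=13
a_0=20:  p_0=20·1+0=20,  q_0=20·0+1=1
a_1=1:  p_1=1·20+1=21,  q_1=1·1+0=1
a_2=2:  p_2=2·21+20=62,  q_2=2·1+1=3
a_3=1:  p_3=1·62+21=83,  q_3=1·3+1=4
a_4=3:  p_4=3·83+62=311,  q_4=3·4+3=15
…
a_6=6:  p_6=6·394+311=2675,  q_6=6·19+15=129
a_7=8:  p_7=8·2675+394=21794,  q_7=8·129+19=1051
a_8=6:  p_8=6·21794+2675=133439,  q_8=6·1051+129=6435
…
a_11=1:  p_11=1·599138+155233=754371,  q_11=1·28893+7486=36379
a_12=2:  p_12=2·754371+599138=2107880,  q_12=2·36379+28893=101651
a_13=1:  p_13=1·2107880+754371=2862251,  q_13=1·101651+36379=138030
(x₁, y₁) = (2862251, 138030);  2862251² − 430·138030² = 1 ✓
(x_2, y_2) = (2862251·2862251 + 430·138030·138030, 2862251·138030 + 138030·2862251) = (16384961574001, 790153011060)
(x_3, y_3) = (2862251·16384961574001 + 430·138030·790153011060, 2862251·790153011060 + 138030·16384961574001) = (93795745300289010251, 4523232492118854090)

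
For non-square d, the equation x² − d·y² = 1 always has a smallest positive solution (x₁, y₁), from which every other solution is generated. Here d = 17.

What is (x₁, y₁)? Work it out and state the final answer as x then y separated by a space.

[4; 8] for √17; ℓ=1 ⇒ convergent index 1
i=0: a=4 ⇒ p=4, q=1
i=1: a=8 ⇒ p=33, q=8
fundamental: x₁=33, y₁=8  (since 1089 − 17·64 = 1)

33 8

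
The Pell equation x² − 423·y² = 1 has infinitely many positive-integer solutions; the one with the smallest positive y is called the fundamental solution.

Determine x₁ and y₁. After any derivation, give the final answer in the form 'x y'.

√423 → a₀=20, period (1,1,3,4,3,1,1,40); ℓ=8 even so k=7
i=0: a=20 ⇒ p=20, q=1
i=1: a=1 ⇒ p=21, q=1
…
i=3: a=3 ⇒ p=144, q=7
i=4: a=4 ⇒ p=617, q=30
i=5: a=3 ⇒ p=1995, q=97
i=6: a=1 ⇒ p=2612, q=127
i=7: a=1 ⇒ p=4607, q=224
fundamental: x₁=4607, y₁=224  (since 21224449 − 423·50176 = 1)

4607 224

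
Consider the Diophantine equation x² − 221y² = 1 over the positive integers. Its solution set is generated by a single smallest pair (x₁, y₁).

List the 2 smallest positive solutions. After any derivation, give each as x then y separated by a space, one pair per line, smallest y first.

1665 112
5544449 372960

d=221: √d = [14; 1,6,2,6,1,28] (ℓ=6, even), read p_5/q_5
k=0  a_k=14  p_k/q_k = 14/1
…
k=3  a_k=2  p_k/q_k = 223/15
k=4  a_k=6  p_k/q_k = 1442/97
k=5  a_k=1  p_k/q_k = 1665/112
→ (1665, 112).  Check: 1665²=2772225, 221·112²=2772224, difference 1.
k=2:  x_2 = 1665·1665+221·112·112 = 5544449,  y_2 = 1665·112+112·1665 = 372960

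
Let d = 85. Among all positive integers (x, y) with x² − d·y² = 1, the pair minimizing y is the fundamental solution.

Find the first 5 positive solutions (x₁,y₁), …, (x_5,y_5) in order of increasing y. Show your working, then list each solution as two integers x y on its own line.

√85 → a₀=9, period (4,1,1,4,18); ℓ=5 odd so k=9
a_0=9:  p_0=9·1+0=9,  q_0=9·0+1=1
…
a_3=1:  p_3=1·46+37=83,  q_3=1·5+4=9
…
a_6=4:  p_6=4·6887+378=27926,  q_6=4·747+41=3029
…
a_8=1:  p_8=1·34813+27926=62739,  q_8=1·3776+3029=6805
a_9=4:  p_9=4·62739+34813=285769,  q_9=4·6805+3776=30996
→ (285769, 30996).  Check: 285769²=81663921361, 85·30996²=81663921360, difference 1.
k=2:  x_2 = 285769·285769+85·30996·30996 = 163327842721,  y_2 = 285769·30996+30996·285769 = 17715391848
k=3:  x_3 = 285769·163327842721+85·30996·17715391848 = 93348068572789129,  y_3 = 285769·17715391848+30996·163327842721 = 10125019625991228
k=4:  x_4 = 285769·93348068572789129+85·30996·10125019625991228 = 53351968415791425367681,  y_4 = 285769·10125019625991228+30996·93348068572789129 = 5786833466982059076816
k=5:  x_5 = 285769·53351968415791425367681+85·30996·5786833466982059076816 = 30492677324331251603220874249,  y_5 = 285769·5786833466982059076816+30996·53351968415791425367681 = 3307395226041867061019271780

285769 30996
163327842721 17715391848
93348068572789129 10125019625991228
53351968415791425367681 5786833466982059076816
30492677324331251603220874249 3307395226041867061019271780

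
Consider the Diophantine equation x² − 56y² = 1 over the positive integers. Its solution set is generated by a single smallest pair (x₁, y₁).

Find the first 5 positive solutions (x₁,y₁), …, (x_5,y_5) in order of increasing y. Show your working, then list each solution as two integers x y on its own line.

15 2
449 60
13455 1798
403201 53880
12082575 1614602

d=56: √d = [7; 2,14] (ℓ=2, even), read p_1/q_1
i=0: a=7 ⇒ p=7, q=1
i=1: a=2 ⇒ p=15, q=2
→ (15, 2).  Check: 15²=225, 56·2²=224, difference 1.
k=2:  x_2 = 15·15+56·2·2 = 449,  y_2 = 15·2+2·15 = 60
k=3:  x_3 = 15·449+56·2·60 = 13455,  y_3 = 15·60+2·449 = 1798
k=4:  x_4 = 15·13455+56·2·1798 = 403201,  y_4 = 15·1798+2·13455 = 53880
k=5:  x_5 = 15·403201+56·2·53880 = 12082575,  y_5 = 15·53880+2·403201 = 1614602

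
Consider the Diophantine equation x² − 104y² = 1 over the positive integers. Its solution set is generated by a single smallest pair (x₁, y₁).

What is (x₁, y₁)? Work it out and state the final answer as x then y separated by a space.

51 5

√104 = [10; 5,20, …], period ℓ=2 (even) → k=1
k=0  a_k=10  p_k/q_k = 10/1
k=1  a_k=5  p_k/q_k = 51/5
→ (51, 5).  Check: 51²=2601, 104·5²=2600, difference 1.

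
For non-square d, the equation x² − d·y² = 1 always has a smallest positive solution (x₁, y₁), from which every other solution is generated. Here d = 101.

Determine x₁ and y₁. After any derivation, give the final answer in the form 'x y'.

d=101: √d = [10; 20] (ℓ=1, odd), read p_1/q_1
k=0  a_k=10  p_k/q_k = 10/1
k=1  a_k=20  p_k/q_k = 201/20
fundamental: x₁=201, y₁=20  (since 40401 − 101·400 = 1)

201 20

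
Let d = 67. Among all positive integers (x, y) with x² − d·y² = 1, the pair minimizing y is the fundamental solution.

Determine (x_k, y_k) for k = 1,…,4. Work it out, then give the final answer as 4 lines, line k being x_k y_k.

48842 5967
4771081927 582880428
466058366908226 56938091722785
45526445508292066657 5561940551265649512

d=67: √d = [8; 5,2,1,1,7,1,1,2,5,16] (ℓ=10, even), read p_9/q_9
i=0: a=8 ⇒ p=8, q=1
…
i=3: a=1 ⇒ p=131, q=16
i=4: a=1 ⇒ p=221, q=27
…
i=7: a=1 ⇒ p=3577, q=437
i=8: a=2 ⇒ p=9053, q=1106
i=9: a=5 ⇒ p=48842, q=5967
(x₁, y₁) = (48842, 5967);  48842² − 67·5967² = 1 ✓
k=2:  x_2 = 48842·48842+67·5967·5967 = 4771081927,  y_2 = 48842·5967+5967·48842 = 582880428
k=3:  x_3 = 48842·4771081927+67·5967·582880428 = 466058366908226,  y_3 = 48842·582880428+5967·4771081927 = 56938091722785
k=4:  x_4 = 48842·466058366908226+67·5967·56938091722785 = 45526445508292066657,  y_4 = 48842·56938091722785+5967·466058366908226 = 5561940551265649512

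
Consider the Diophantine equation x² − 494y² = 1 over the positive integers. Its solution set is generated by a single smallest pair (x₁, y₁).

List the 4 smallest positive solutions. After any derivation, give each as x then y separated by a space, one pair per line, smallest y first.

d=494: √d = [22; 4,2,2,1,2,1,2,2,4,44] (ℓ=10, even), read p_9/q_9
step 0: (22, 1)  from 22·(1,0) + (0,1)
…
step 3: (489, 22)  from 2·(200,9) + (89,4)
step 4: (689, 31)  from 1·(489,22) + (200,9)
step 5: (1867, 84)  from 2·(689,31) + (489,22)
step 6: (2556, 115)  from 1·(1867,84) + (689,31)
step 7: (6979, 314)  from 2·(2556,115) + (1867,84)
step 8: (16514, 743)  from 2·(6979,314) + (2556,115)
step 9: (73035, 3286)  from 4·(16514,743) + (6979,314)
→ (73035, 3286).  Check: 73035²=5334111225, 494·3286²=5334111224, difference 1.
(x_2, y_2) = (73035·73035 + 494·3286·3286, 73035·3286 + 3286·73035) = (10668222449, 479986020)
(x_3, y_3) = (73035·10668222449 + 494·3286·479986020, 73035·479986020 + 3286·10668222449) = (1558307253052395, 70111557938114)
(x_4, y_4) = (73035·1558307253052395 + 494·3286·70111557938114, 73035·70111557938114 + 3286·1558307253052395) = (227621940442695115201, 10241195267540325960)

73035 3286
10668222449 479986020
1558307253052395 70111557938114
227621940442695115201 10241195267540325960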